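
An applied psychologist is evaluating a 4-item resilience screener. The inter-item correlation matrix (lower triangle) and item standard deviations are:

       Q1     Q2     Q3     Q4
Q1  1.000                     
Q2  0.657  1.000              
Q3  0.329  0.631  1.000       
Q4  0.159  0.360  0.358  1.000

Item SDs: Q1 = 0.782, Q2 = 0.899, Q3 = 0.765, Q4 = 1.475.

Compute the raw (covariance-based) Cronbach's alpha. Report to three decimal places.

Cronbach's alpha = 0.677

Σσ²ᵢ = 0.782² + 0.899² + 0.765² + 1.475² = 4.1806
Covariances σ_ij = r_ij · s_i · s_j:
  σ(Q1,Q2) = 0.657 × 0.782 × 0.899 = 0.4619
  σ(Q1,Q3) = 0.329 × 0.782 × 0.765 = 0.1968
  σ(Q1,Q4) = 0.159 × 0.782 × 1.475 = 0.1834
  σ(Q2,Q3) = 0.631 × 0.899 × 0.765 = 0.4340
  σ(Q2,Q4) = 0.360 × 0.899 × 1.475 = 0.4774
  σ(Q3,Q4) = 0.358 × 0.765 × 1.475 = 0.4040
σ²_T = Σσ²ᵢ + 2·Σσ_ij = 4.1806 + 2 × 2.1575 = 8.4956
α = (4/3)·(1 − 4.1806/8.4956) = 0.677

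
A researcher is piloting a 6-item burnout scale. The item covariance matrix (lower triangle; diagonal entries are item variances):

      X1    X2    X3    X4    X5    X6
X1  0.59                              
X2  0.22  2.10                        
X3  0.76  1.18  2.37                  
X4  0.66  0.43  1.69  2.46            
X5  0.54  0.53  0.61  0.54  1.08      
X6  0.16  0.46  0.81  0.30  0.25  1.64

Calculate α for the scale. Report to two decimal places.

Σσᵢ² = 0.59 + 2.10 + 2.37 + 2.46 + 1.08 + 1.64 = 10.24
Sum of off-diagonal covariances = 9.14
σ²_total = 10.24 + 2 × 9.14 = 28.52
α = (k/(k−1))·(1 − Σσᵢ²/σ²_total) = (6/5)·(1 − 10.24/28.52) = 0.77

α = 0.77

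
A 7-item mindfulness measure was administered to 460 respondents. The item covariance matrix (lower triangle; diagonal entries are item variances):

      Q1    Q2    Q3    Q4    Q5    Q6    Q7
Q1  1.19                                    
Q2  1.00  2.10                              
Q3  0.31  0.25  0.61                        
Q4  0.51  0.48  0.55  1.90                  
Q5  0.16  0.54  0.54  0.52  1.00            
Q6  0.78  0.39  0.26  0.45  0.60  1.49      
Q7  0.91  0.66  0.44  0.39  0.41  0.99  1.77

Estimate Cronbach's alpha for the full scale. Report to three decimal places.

sum of item variances = 1.19 + 2.10 + 0.61 + 1.90 + 1.00 + 1.49 + 1.77 = 10.06
Sum of off-diagonal covariances = 11.14
σ²_total = 10.06 + 2 × 11.14 = 32.34
α = (k/(k−1))·(1 − sum of item variances/σ²_total) = (7/6)·(1 − 10.06/32.34) = 0.804

Cronbach's alpha = 0.804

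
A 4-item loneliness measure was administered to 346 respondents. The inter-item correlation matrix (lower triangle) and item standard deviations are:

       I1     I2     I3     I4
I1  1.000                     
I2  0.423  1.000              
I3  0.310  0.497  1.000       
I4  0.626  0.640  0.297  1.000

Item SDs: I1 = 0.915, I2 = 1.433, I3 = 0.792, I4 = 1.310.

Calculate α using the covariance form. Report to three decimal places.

α = 0.772

Σσ²ᵢ = 0.915² + 1.433² + 0.792² + 1.310² = 5.2341
Covariances σ_ij = r_ij · s_i · s_j:
  σ(I1,I2) = 0.423 × 0.915 × 1.433 = 0.5546
  σ(I1,I3) = 0.310 × 0.915 × 0.792 = 0.2247
  σ(I1,I4) = 0.626 × 0.915 × 1.310 = 0.7504
  σ(I2,I3) = 0.497 × 1.433 × 0.792 = 0.5641
  σ(I2,I4) = 0.640 × 1.433 × 1.310 = 1.2014
  σ(I3,I4) = 0.297 × 0.792 × 1.310 = 0.3081
σ²_T = Σσ²ᵢ + 2·Σσ_ij = 5.2341 + 2 × 3.6033 = 12.4407
α = (4/3)·(1 − 5.2341/12.4407) = 0.772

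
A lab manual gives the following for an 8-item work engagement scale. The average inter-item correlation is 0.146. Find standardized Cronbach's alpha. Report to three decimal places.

α = 0.578

Standardized α = k·r̄ / (1 + (k−1)·r̄) = 8 × 0.146 / (1 + 7 × 0.146)
  = 1.1680 / 2.0220 = 0.578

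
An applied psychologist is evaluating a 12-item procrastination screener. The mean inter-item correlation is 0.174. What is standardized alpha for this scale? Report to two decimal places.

Standardized α = k·r̄ / (1 + (k−1)·r̄) = 12 × 0.174 / (1 + 11 × 0.174)
  = 2.0880 / 2.9140 = 0.72

α = 0.72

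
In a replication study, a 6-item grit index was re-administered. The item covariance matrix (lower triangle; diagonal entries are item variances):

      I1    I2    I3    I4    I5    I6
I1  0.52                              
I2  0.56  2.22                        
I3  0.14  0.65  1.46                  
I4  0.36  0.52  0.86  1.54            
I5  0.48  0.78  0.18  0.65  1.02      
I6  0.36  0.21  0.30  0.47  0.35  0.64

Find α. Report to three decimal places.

α = 0.780

sum of item variances = 0.52 + 2.22 + 1.46 + 1.54 + 1.02 + 0.64 = 7.40
Σ_{i<j} σ_ij = 6.87
σ²_total = 7.40 + 2 × 6.87 = 21.14
α = (k/(k−1))·(1 − sum of item variances/σ²_total) = (6/5)·(1 − 7.40/21.14) = 0.780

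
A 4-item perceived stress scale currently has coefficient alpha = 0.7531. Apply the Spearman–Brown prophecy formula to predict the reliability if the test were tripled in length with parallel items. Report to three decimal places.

predicted reliability = 0.901

Length factor m = 3
α' = m·α / (1 + (m−1)·α)
   = 3 × 0.7531 / (1 + (3 − 1) × 0.7531)
   = 2.2593 / 2.5062 = 0.901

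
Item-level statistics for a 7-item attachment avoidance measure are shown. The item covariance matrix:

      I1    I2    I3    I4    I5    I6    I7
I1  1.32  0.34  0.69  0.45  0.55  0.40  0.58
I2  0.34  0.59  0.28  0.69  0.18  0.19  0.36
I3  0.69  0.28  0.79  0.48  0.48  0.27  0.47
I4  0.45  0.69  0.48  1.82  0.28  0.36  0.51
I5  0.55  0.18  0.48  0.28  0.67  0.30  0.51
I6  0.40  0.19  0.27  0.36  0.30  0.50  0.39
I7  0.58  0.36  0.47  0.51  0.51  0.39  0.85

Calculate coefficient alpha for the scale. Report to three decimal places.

coefficient alpha = 0.850

Σσ²ᵢ = 1.32 + 0.59 + 0.79 + 1.82 + 0.67 + 0.50 + 0.85 = 6.54
Sum of off-diagonal covariances = 8.76
σ²_total = 6.54 + 2 × 8.76 = 24.06
α = (k/(k−1))·(1 − Σσ²ᵢ/σ²_total) = (7/6)·(1 − 6.54/24.06) = 0.850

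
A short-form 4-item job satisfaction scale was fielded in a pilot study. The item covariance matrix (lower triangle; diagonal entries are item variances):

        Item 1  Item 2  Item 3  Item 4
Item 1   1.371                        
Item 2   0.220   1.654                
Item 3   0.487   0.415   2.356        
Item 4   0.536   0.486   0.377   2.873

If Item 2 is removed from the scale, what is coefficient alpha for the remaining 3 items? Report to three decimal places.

coefficient alpha = 0.447

Remaining items: Item 1, Item 3, Item 4 (k = 3).
sum of item variances = 1.371 + 2.356 + 2.873 = 6.600
Var(T) = 6.600 + 2 × 1.400 = 9.400
α (item deleted) = (3/2)·(1 − 6.600/9.400) = 0.447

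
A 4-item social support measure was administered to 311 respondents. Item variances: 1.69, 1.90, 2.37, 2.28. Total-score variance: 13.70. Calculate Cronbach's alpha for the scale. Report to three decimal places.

Σσ²ᵢ = 1.69 + 1.90 + 2.37 + 2.28 = 8.24
α = (k/(k−1))·(1 − Σσ²ᵢ/σ²_T) = (4/3)·(1 − 8.24/13.70) = 0.531

Cronbach's alpha = 0.531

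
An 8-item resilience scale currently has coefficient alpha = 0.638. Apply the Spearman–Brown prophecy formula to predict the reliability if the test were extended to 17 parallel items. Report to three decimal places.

predicted reliability = 0.789

Length factor m = 17/8 = 2.1250
α' = m·α / (1 + (m−1)·α)
   = 17/8 × 0.638 / (1 + (17/8 − 1) × 0.638)
   = 1.3558 / 1.7178 = 0.789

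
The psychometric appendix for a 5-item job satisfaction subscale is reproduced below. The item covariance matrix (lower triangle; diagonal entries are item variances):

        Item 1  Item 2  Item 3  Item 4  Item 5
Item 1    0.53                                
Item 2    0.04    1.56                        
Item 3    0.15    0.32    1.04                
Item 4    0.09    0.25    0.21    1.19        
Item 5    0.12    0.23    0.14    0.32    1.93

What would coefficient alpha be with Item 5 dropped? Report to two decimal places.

Remaining items: Item 1, Item 2, Item 3, Item 4 (k = 4).
ΣVar(i) = 0.53 + 1.56 + 1.04 + 1.19 = 4.32
Var(T) = 4.32 + 2 × 1.06 = 6.44
α (item deleted) = (4/3)·(1 − 4.32/6.44) = 0.44

coefficient alpha = 0.44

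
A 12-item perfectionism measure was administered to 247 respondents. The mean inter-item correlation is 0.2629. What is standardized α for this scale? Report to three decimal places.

Standardized α = k·r̄ / (1 + (k−1)·r̄) = 12 × 0.2629 / (1 + 11 × 0.2629)
  = 3.1548 / 3.8919 = 0.811

α = 0.811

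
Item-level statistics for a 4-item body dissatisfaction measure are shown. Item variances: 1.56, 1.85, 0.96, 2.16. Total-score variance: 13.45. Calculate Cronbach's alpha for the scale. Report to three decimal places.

ΣVar(i) = 1.56 + 1.85 + 0.96 + 2.16 = 6.53
α = (k/(k−1))·(1 − ΣVar(i)/σ²_T) = (4/3)·(1 − 6.53/13.45) = 0.686

Cronbach's alpha = 0.686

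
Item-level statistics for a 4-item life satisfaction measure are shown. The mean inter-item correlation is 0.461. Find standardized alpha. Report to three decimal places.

α = 0.774

Standardized α = k·r̄ / (1 + (k−1)·r̄) = 4 × 0.461 / (1 + 3 × 0.461)
  = 1.8440 / 2.3830 = 0.774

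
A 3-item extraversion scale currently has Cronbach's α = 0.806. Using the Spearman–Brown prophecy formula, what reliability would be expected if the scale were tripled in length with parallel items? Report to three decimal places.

predicted reliability = 0.926

Length factor m = 3
α' = m·α / (1 + (m−1)·α)
   = 3 × 0.806 / (1 + (3 − 1) × 0.806)
   = 2.4180 / 2.6120 = 0.926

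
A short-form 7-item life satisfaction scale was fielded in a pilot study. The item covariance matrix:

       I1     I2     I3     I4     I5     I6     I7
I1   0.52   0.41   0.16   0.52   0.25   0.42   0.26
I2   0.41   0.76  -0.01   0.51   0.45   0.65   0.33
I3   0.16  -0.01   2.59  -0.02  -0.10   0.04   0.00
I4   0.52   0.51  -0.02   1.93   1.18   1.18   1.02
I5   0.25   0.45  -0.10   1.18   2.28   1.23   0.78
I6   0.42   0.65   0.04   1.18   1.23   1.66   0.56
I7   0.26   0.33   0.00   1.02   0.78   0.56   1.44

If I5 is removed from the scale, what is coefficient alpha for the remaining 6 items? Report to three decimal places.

Remaining items: I1, I2, I3, I4, I6, I7 (k = 6).
Σσ²ᵢ = 0.52 + 0.76 + 2.59 + 1.93 + 1.66 + 1.44 = 8.90
σ²_T = 8.90 + 2 × 6.03 = 20.96
α (item deleted) = (6/5)·(1 − 8.90/20.96) = 0.690

coefficient alpha = 0.690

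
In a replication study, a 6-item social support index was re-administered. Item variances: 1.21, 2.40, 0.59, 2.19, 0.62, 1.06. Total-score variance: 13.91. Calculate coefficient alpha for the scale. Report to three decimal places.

coefficient alpha = 0.504

ΣVar(i) = 1.21 + 2.40 + 0.59 + 2.19 + 0.62 + 1.06 = 8.07
α = (k/(k−1))·(1 − ΣVar(i)/Var(T)) = (6/5)·(1 − 8.07/13.91) = 0.504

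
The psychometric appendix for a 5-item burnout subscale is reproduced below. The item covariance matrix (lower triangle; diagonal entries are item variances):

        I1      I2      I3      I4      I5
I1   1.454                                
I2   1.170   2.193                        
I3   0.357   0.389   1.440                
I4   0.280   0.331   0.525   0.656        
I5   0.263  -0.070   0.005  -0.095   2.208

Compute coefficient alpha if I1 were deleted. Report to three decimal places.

α = 0.334

Remaining items: I2, I3, I4, I5 (k = 4).
Σσᵢ² = 2.193 + 1.440 + 0.656 + 2.208 = 6.497
total variance = 6.497 + 2 × 1.085 = 8.667
α (item deleted) = (4/3)·(1 − 6.497/8.667) = 0.334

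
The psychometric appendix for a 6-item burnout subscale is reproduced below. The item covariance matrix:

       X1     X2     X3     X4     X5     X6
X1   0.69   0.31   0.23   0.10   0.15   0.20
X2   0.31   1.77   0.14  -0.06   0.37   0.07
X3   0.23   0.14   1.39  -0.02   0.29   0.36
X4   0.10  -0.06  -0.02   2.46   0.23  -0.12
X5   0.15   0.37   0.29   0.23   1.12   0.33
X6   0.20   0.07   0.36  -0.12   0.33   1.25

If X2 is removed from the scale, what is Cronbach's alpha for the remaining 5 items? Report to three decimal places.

α = 0.420

Remaining items: X1, X3, X4, X5, X6 (k = 5).
sum of item variances = 0.69 + 1.39 + 2.46 + 1.12 + 1.25 = 6.91
σ²_total = 6.91 + 2 × 1.75 = 10.41
α (item deleted) = (5/4)·(1 − 6.91/10.41) = 0.420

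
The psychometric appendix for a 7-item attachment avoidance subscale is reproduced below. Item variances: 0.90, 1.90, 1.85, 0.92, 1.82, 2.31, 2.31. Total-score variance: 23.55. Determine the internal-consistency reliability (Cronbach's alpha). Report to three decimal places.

Cronbach's alpha = 0.572

sum of item variances = 0.90 + 1.90 + 1.85 + 0.92 + 1.82 + 2.31 + 2.31 = 12.01
α = (k/(k−1))·(1 − sum of item variances/total variance) = (7/6)·(1 − 12.01/23.55) = 0.572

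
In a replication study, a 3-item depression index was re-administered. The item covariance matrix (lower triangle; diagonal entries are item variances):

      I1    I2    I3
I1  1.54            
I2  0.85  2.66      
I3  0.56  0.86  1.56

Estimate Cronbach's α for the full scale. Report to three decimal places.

Cronbach's α = 0.661

sum of item variances = 1.54 + 2.66 + 1.56 = 5.76
Σ_{i<j} σ_ij = 2.27
σ²_total = 5.76 + 2 × 2.27 = 10.30
α = (k/(k−1))·(1 − sum of item variances/σ²_total) = (3/2)·(1 − 5.76/10.30) = 0.661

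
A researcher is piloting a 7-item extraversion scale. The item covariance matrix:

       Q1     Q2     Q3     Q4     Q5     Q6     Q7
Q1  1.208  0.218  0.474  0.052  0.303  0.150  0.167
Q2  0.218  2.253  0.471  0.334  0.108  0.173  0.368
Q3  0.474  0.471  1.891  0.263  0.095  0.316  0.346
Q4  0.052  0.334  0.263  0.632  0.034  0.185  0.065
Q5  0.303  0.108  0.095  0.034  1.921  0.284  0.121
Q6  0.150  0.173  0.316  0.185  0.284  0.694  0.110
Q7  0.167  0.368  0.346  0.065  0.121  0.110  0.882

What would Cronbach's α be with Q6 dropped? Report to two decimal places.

α = 0.53

Remaining items: Q1, Q2, Q3, Q4, Q5, Q7 (k = 6).
Σσᵢ² = 1.208 + 2.253 + 1.891 + 0.632 + 1.921 + 0.882 = 8.787
Var(T) = 8.787 + 2 × 3.419 = 15.625
α (item deleted) = (6/5)·(1 − 8.787/15.625) = 0.53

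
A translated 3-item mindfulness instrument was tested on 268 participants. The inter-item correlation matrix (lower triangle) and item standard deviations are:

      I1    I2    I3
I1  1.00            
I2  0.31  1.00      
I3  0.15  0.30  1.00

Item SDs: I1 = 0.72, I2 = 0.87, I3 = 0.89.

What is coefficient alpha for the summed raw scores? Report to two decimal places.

Σσ²ᵢ = 0.72² + 0.87² + 0.89² = 2.0674
Covariances σ_ij = r_ij · s_i · s_j:
  σ(I1,I2) = 0.31 × 0.72 × 0.87 = 0.1942
  σ(I1,I3) = 0.15 × 0.72 × 0.89 = 0.0961
  σ(I2,I3) = 0.30 × 0.87 × 0.89 = 0.2323
σ²_T = Σσ²ᵢ + 2·Σσ_ij = 2.0674 + 2 × 0.5226 = 3.1126
α = (3/2)·(1 − 2.0674/3.1126) = 0.50

α = 0.50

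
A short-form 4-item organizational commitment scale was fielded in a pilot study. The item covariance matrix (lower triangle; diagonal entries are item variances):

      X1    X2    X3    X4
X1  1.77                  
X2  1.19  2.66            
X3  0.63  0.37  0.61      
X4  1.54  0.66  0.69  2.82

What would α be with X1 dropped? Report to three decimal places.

α = 0.541

Remaining items: X2, X3, X4 (k = 3).
ΣVar(i) = 2.66 + 0.61 + 2.82 = 6.09
total variance = 6.09 + 2 × 1.72 = 9.53
α (item deleted) = (3/2)·(1 − 6.09/9.53) = 0.541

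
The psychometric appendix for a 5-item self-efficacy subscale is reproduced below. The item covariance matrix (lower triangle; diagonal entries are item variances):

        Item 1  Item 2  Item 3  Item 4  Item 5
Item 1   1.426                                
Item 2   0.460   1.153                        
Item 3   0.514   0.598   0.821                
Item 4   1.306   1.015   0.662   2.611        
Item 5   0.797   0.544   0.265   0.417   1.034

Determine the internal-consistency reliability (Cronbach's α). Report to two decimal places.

Cronbach's α = 0.81

sum of item variances = 1.426 + 1.153 + 0.821 + 2.611 + 1.034 = 7.045
Σ_{i<j} σ_ij = 6.578
Var(T) = 7.045 + 2 × 6.578 = 20.201
α = (k/(k−1))·(1 − sum of item variances/Var(T)) = (5/4)·(1 − 7.045/20.201) = 0.81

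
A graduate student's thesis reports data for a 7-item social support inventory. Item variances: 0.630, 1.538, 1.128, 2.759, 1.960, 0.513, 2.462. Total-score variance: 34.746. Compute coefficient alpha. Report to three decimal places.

Σσᵢ² = 0.630 + 1.538 + 1.128 + 2.759 + 1.960 + 0.513 + 2.462 = 10.990
α = (k/(k−1))·(1 − Σσᵢ²/Var(T)) = (7/6)·(1 − 10.990/34.746) = 0.798

coefficient alpha = 0.798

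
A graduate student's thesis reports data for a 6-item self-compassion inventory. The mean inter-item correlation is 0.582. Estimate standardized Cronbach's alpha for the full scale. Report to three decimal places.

standardized Cronbach's alpha = 0.893

Standardized α = k·r̄ / (1 + (k−1)·r̄) = 6 × 0.582 / (1 + 5 × 0.582)
  = 3.4920 / 3.9100 = 0.893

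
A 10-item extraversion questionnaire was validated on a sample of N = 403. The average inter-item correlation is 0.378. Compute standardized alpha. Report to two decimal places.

Standardized α = k·r̄ / (1 + (k−1)·r̄) = 10 × 0.378 / (1 + 9 × 0.378)
  = 3.7800 / 4.4020 = 0.86

standardized alpha = 0.86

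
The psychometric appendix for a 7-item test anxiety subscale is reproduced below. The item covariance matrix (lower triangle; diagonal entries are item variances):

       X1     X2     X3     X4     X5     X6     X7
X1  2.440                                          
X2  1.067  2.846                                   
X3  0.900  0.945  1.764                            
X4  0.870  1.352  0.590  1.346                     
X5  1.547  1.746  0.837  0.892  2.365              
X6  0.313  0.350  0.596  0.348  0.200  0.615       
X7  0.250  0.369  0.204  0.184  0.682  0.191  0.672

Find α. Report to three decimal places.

α = 0.823

Σσᵢ² = 2.440 + 2.846 + 1.764 + 1.346 + 2.365 + 0.615 + 0.672 = 12.048
Sum of off-diagonal covariances = 14.433
Var(T) = 12.048 + 2 × 14.433 = 40.914
α = (k/(k−1))·(1 − Σσᵢ²/Var(T)) = (7/6)·(1 − 12.048/40.914) = 0.823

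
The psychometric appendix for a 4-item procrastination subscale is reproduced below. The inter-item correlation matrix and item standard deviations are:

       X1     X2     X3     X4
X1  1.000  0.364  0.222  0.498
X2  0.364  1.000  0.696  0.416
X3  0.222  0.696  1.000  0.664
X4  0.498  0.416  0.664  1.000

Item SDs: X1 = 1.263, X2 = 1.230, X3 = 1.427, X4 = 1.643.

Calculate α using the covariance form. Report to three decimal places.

α = 0.785

Σσ²ᵢ = 1.263² + 1.230² + 1.427² + 1.643² = 7.8438
Covariances σ_ij = r_ij · s_i · s_j:
  σ(X1,X2) = 0.364 × 1.263 × 1.230 = 0.5655
  σ(X1,X3) = 0.222 × 1.263 × 1.427 = 0.4001
  σ(X1,X4) = 0.498 × 1.263 × 1.643 = 1.0334
  σ(X2,X3) = 0.696 × 1.230 × 1.427 = 1.2216
  σ(X2,X4) = 0.416 × 1.230 × 1.643 = 0.8407
  σ(X3,X4) = 0.664 × 1.427 × 1.643 = 1.5568
σ²_T = Σσ²ᵢ + 2·Σσ_ij = 7.8438 + 2 × 5.6181 = 19.0800
α = (4/3)·(1 − 7.8438/19.0800) = 0.785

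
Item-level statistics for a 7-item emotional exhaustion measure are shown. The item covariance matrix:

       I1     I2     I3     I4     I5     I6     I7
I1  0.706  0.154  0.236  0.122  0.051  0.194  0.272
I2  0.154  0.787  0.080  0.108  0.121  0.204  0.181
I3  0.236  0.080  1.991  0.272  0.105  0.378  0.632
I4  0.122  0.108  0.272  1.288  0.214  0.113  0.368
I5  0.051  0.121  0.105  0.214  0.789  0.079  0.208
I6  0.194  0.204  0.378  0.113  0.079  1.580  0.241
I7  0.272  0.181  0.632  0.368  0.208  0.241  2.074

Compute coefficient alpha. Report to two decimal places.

coefficient alpha = 0.57

sum of item variances = 0.706 + 0.787 + 1.991 + 1.288 + 0.789 + 1.580 + 2.074 = 9.215
Sum of the distinct covariances = 4.333
Var(T) = 9.215 + 2 × 4.333 = 17.881
α = (k/(k−1))·(1 − sum of item variances/Var(T)) = (7/6)·(1 − 9.215/17.881) = 0.57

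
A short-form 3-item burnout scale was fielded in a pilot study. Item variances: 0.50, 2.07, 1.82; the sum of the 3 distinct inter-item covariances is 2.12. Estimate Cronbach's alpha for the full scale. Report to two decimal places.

α = 0.74

sum of item variances = 0.50 + 2.07 + 1.82 = 4.39
Sum of distinct covariances = 2.12
σ²_T = sum of item variances + 2·Σcov = 4.39 + 2 × 2.12 = 8.63
α = (3/2)·(1 − 4.39/8.63) = 0.74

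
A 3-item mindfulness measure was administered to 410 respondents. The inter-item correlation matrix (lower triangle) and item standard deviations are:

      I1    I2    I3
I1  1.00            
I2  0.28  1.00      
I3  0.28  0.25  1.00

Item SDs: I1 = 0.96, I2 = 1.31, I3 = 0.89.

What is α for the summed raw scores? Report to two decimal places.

Σσ²ᵢ = 0.96² + 1.31² + 0.89² = 3.4298
Covariances σ_ij = r_ij · s_i · s_j:
  σ(I1,I2) = 0.28 × 0.96 × 1.31 = 0.3521
  σ(I1,I3) = 0.28 × 0.96 × 0.89 = 0.2392
  σ(I2,I3) = 0.25 × 1.31 × 0.89 = 0.2915
σ²_T = Σσ²ᵢ + 2·Σσ_ij = 3.4298 + 2 × 0.8828 = 5.1954
α = (3/2)·(1 − 3.4298/5.1954) = 0.51

α = 0.51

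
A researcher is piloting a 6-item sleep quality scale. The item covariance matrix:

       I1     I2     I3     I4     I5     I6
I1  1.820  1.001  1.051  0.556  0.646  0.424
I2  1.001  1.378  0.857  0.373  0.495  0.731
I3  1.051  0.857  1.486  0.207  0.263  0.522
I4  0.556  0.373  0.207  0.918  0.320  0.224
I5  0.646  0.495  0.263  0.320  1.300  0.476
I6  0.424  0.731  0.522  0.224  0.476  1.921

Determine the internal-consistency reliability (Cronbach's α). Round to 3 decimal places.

Σσᵢ² = 1.820 + 1.378 + 1.486 + 0.918 + 1.300 + 1.921 = 8.823
Σ_{i<j} σ_ij = 8.146
σ²_T = 8.823 + 2 × 8.146 = 25.115
α = (k/(k−1))·(1 − Σσᵢ²/σ²_T) = (6/5)·(1 − 8.823/25.115) = 0.778

α = 0.778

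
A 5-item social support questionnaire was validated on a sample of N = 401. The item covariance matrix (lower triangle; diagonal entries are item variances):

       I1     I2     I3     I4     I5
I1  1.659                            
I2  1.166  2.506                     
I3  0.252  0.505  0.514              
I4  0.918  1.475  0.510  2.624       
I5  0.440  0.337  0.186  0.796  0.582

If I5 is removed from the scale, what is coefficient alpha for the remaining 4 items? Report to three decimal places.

Remaining items: I1, I2, I3, I4 (k = 4).
ΣVar(i) = 1.659 + 2.506 + 0.514 + 2.624 = 7.303
total variance = 7.303 + 2 × 4.826 = 16.955
α (item deleted) = (4/3)·(1 − 7.303/16.955) = 0.759

coefficient alpha = 0.759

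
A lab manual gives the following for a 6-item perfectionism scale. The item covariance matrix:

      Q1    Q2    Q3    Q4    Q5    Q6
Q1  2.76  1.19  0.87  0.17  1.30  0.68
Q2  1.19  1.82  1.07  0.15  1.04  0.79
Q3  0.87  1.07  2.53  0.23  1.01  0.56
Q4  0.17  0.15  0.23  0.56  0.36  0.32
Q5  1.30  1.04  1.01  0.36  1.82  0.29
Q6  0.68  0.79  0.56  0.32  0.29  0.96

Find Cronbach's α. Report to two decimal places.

ΣVar(i) = 2.76 + 1.82 + 2.53 + 0.56 + 1.82 + 0.96 = 10.45
Σ_{i<j} σ_ij = 10.03
σ²_T = 10.45 + 2 × 10.03 = 30.51
α = (k/(k−1))·(1 − ΣVar(i)/σ²_T) = (6/5)·(1 − 10.45/30.51) = 0.79

Cronbach's α = 0.79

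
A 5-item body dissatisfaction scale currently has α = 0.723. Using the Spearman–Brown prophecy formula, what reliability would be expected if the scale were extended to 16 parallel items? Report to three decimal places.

Length factor m = 16/5 = 3.2000
α' = m·α / (1 + (m−1)·α)
   = 16/5 × 0.723 / (1 + (16/5 − 1) × 0.723)
   = 2.3136 / 2.5906 = 0.893

predicted reliability = 0.893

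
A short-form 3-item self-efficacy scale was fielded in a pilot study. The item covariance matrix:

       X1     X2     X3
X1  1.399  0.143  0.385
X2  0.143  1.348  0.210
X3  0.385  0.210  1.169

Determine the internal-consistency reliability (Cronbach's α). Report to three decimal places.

Σσᵢ² = 1.399 + 1.348 + 1.169 = 3.916
Sum of the distinct covariances = 0.738
total variance = 3.916 + 2 × 0.738 = 5.392
α = (k/(k−1))·(1 − Σσᵢ²/total variance) = (3/2)·(1 − 3.916/5.392) = 0.411

α = 0.411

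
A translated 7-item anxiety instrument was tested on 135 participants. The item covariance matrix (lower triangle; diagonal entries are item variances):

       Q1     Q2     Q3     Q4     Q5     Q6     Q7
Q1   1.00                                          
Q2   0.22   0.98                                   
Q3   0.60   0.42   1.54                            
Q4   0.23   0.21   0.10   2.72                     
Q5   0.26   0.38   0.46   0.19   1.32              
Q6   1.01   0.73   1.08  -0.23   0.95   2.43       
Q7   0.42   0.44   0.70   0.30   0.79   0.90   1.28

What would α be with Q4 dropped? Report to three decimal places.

α = 0.824

Remaining items: Q1, Q2, Q3, Q5, Q6, Q7 (k = 6).
sum of item variances = 1.00 + 0.98 + 1.54 + 1.32 + 2.43 + 1.28 = 8.55
σ²_total = 8.55 + 2 × 9.36 = 27.27
α (item deleted) = (6/5)·(1 − 8.55/27.27) = 0.824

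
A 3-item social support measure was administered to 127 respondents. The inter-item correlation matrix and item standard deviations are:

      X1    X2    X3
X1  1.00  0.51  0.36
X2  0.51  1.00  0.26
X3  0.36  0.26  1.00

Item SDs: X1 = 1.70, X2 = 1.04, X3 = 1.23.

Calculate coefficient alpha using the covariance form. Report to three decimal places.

Σσ²ᵢ = 1.70² + 1.04² + 1.23² = 5.4845
Covariances σ_ij = r_ij · s_i · s_j:
  σ(X1,X2) = 0.51 × 1.70 × 1.04 = 0.9017
  σ(X1,X3) = 0.36 × 1.70 × 1.23 = 0.7528
  σ(X2,X3) = 0.26 × 1.04 × 1.23 = 0.3326
σ²_T = Σσ²ᵢ + 2·Σσ_ij = 5.4845 + 2 × 1.9871 = 9.4587
α = (3/2)·(1 − 5.4845/9.4587) = 0.630

α = 0.630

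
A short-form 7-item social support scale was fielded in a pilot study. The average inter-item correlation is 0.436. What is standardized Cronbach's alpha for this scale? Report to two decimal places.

Standardized α = k·r̄ / (1 + (k−1)·r̄) = 7 × 0.436 / (1 + 6 × 0.436)
  = 3.0520 / 3.6160 = 0.84

standardized Cronbach's alpha = 0.84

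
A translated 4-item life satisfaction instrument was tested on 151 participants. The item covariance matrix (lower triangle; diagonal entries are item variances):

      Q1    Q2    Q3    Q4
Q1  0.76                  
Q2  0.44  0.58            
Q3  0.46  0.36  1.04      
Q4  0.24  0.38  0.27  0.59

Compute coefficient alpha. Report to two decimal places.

coefficient alpha = 0.79

Σσ²ᵢ = 0.76 + 0.58 + 1.04 + 0.59 = 2.97
Σ_{i<j} σ_ij = 2.15
Var(T) = 2.97 + 2 × 2.15 = 7.27
α = (k/(k−1))·(1 − Σσ²ᵢ/Var(T)) = (4/3)·(1 − 2.97/7.27) = 0.79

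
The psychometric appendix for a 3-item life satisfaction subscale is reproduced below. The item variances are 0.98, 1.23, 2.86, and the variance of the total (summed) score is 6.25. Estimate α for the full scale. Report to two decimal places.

Σσᵢ² = 0.98 + 1.23 + 2.86 = 5.07
α = (k/(k−1))·(1 − Σσᵢ²/σ²_total) = (3/2)·(1 − 5.07/6.25) = 0.28

α = 0.28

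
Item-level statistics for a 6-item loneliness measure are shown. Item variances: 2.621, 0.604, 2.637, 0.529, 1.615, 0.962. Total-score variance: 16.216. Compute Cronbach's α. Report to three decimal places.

sum of item variances = 2.621 + 0.604 + 2.637 + 0.529 + 1.615 + 0.962 = 8.968
α = (k/(k−1))·(1 − sum of item variances/σ²_total) = (6/5)·(1 − 8.968/16.216) = 0.536

α = 0.536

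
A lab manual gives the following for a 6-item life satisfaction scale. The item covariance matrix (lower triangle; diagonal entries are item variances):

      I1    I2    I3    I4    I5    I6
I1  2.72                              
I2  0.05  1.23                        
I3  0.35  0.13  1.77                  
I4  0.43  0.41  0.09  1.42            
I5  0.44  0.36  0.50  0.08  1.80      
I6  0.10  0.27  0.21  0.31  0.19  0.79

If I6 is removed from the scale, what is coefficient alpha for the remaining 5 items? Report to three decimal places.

α = 0.486

Remaining items: I1, I2, I3, I4, I5 (k = 5).
Σσᵢ² = 2.72 + 1.23 + 1.77 + 1.42 + 1.80 = 8.94
σ²_total = 8.94 + 2 × 2.84 = 14.62
α (item deleted) = (5/4)·(1 − 8.94/14.62) = 0.486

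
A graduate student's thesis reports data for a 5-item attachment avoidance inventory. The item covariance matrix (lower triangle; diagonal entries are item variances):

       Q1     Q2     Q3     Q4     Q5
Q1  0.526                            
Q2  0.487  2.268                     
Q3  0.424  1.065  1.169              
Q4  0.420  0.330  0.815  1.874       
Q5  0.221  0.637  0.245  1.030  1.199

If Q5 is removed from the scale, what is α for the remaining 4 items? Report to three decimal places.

α = 0.731

Remaining items: Q1, Q2, Q3, Q4 (k = 4).
sum of item variances = 0.526 + 2.268 + 1.169 + 1.874 = 5.837
σ²_total = 5.837 + 2 × 3.541 = 12.919
α (item deleted) = (4/3)·(1 − 5.837/12.919) = 0.731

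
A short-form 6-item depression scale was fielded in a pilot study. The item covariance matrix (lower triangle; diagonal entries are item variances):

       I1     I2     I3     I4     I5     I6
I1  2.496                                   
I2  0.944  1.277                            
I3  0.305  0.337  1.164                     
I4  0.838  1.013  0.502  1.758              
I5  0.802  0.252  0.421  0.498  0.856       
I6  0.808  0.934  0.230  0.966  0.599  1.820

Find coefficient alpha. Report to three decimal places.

coefficient alpha = 0.802

sum of item variances = 2.496 + 1.277 + 1.164 + 1.758 + 0.856 + 1.820 = 9.371
Sum of off-diagonal covariances = 9.449
total variance = 9.371 + 2 × 9.449 = 28.269
α = (k/(k−1))·(1 − sum of item variances/total variance) = (6/5)·(1 − 9.371/28.269) = 0.802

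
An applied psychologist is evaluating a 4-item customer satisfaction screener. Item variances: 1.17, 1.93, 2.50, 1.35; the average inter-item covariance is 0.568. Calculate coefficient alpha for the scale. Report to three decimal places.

sum of item variances = 1.17 + 1.93 + 2.50 + 1.35 = 6.95
Sum of the 6 distinct covariances = 6 × 0.568 = 3.408
total variance = sum of item variances + 2·Σcov = 6.95 + 2 × 3.408 = 13.766
α = (4/3)·(1 − 6.95/13.766) = 0.660

coefficient alpha = 0.660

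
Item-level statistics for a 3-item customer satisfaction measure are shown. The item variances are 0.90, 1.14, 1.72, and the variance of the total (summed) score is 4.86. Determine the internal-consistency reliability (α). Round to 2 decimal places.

sum of item variances = 0.90 + 1.14 + 1.72 = 3.76
α = (k/(k−1))·(1 − sum of item variances/σ²_total) = (3/2)·(1 − 3.76/4.86) = 0.34

α = 0.34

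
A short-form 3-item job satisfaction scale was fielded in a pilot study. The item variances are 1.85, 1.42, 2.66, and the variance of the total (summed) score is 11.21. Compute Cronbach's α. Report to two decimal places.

Σσ²ᵢ = 1.85 + 1.42 + 2.66 = 5.93
α = (k/(k−1))·(1 − Σσ²ᵢ/total variance) = (3/2)·(1 − 5.93/11.21) = 0.71

Cronbach's α = 0.71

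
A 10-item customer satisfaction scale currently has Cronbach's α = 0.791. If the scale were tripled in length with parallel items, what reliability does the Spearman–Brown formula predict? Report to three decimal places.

predicted reliability = 0.919

Length factor m = 3
α' = m·α / (1 + (m−1)·α)
   = 3 × 0.791 / (1 + (3 − 1) × 0.791)
   = 2.3730 / 2.5820 = 0.919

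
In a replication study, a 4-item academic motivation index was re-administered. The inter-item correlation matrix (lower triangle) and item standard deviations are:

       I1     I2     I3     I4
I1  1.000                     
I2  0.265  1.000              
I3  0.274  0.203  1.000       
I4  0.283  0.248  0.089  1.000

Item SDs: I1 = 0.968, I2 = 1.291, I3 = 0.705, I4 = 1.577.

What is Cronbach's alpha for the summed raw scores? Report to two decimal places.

Σσ²ᵢ = 0.968² + 1.291² + 0.705² + 1.577² = 5.5877
Covariances σ_ij = r_ij · s_i · s_j:
  σ(I1,I2) = 0.265 × 0.968 × 1.291 = 0.3312
  σ(I1,I3) = 0.274 × 0.968 × 0.705 = 0.1870
  σ(I1,I4) = 0.283 × 0.968 × 1.577 = 0.4320
  σ(I2,I3) = 0.203 × 1.291 × 0.705 = 0.1848
  σ(I2,I4) = 0.248 × 1.291 × 1.577 = 0.5049
  σ(I3,I4) = 0.089 × 0.705 × 1.577 = 0.0989
σ²_T = Σσ²ᵢ + 2·Σσ_ij = 5.5877 + 2 × 1.7388 = 9.0653
α = (4/3)·(1 − 5.5877/9.0653) = 0.51

Cronbach's alpha = 0.51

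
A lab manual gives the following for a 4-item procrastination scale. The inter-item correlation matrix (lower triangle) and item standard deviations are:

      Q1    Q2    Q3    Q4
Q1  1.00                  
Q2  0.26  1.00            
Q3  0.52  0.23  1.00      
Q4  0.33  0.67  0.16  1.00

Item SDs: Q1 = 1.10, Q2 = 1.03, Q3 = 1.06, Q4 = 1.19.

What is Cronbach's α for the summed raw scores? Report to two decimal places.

Σσ²ᵢ = 1.10² + 1.03² + 1.06² + 1.19² = 4.8106
Covariances σ_ij = r_ij · s_i · s_j:
  σ(Q1,Q2) = 0.26 × 1.10 × 1.03 = 0.2946
  σ(Q1,Q3) = 0.52 × 1.10 × 1.06 = 0.6063
  σ(Q1,Q4) = 0.33 × 1.10 × 1.19 = 0.4320
  σ(Q2,Q3) = 0.23 × 1.03 × 1.06 = 0.2511
  σ(Q2,Q4) = 0.67 × 1.03 × 1.19 = 0.8212
  σ(Q3,Q4) = 0.16 × 1.06 × 1.19 = 0.2018
σ²_T = Σσ²ᵢ + 2·Σσ_ij = 4.8106 + 2 × 2.6070 = 10.0246
α = (4/3)·(1 − 4.8106/10.0246) = 0.69

α = 0.69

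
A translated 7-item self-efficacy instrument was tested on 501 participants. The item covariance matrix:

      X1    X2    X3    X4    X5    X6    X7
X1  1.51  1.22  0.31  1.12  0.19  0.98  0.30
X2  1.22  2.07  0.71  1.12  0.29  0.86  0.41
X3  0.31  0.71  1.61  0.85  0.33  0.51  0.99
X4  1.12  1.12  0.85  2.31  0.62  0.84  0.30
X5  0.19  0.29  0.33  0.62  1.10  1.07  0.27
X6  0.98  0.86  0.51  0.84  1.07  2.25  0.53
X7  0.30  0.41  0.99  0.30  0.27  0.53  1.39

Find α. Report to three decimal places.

α = 0.809

ΣVar(i) = 1.51 + 2.07 + 1.61 + 2.31 + 1.10 + 2.25 + 1.39 = 12.24
Sum of off-diagonal covariances = 13.82
Var(T) = 12.24 + 2 × 13.82 = 39.88
α = (k/(k−1))·(1 − ΣVar(i)/Var(T)) = (7/6)·(1 − 12.24/39.88) = 0.809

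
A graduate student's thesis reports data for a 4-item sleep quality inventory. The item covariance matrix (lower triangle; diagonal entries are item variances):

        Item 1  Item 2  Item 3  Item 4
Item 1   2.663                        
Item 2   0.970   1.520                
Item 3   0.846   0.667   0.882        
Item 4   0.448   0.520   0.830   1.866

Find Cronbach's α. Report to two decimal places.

Cronbach's α = 0.74

Σσᵢ² = 2.663 + 1.520 + 0.882 + 1.866 = 6.931
Sum of the distinct covariances = 4.281
Var(T) = 6.931 + 2 × 4.281 = 15.493
α = (k/(k−1))·(1 − Σσᵢ²/Var(T)) = (4/3)·(1 − 6.931/15.493) = 0.74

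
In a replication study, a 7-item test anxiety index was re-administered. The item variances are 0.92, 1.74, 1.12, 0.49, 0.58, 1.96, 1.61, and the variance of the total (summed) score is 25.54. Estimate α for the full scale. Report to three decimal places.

ΣVar(i) = 0.92 + 1.74 + 1.12 + 0.49 + 0.58 + 1.96 + 1.61 = 8.42
α = (k/(k−1))·(1 − ΣVar(i)/σ²_total) = (7/6)·(1 − 8.42/25.54) = 0.782

α = 0.782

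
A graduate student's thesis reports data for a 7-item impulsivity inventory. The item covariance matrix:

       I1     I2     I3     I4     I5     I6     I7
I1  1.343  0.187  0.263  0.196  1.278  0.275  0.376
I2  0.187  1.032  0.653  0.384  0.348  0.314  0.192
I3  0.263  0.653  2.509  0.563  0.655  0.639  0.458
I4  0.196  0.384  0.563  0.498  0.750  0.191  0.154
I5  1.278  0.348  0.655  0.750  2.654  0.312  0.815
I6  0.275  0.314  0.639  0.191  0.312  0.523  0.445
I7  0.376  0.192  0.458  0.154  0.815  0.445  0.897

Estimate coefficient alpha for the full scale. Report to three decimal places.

coefficient alpha = 0.778

Σσᵢ² = 1.343 + 1.032 + 2.509 + 0.498 + 2.654 + 0.523 + 0.897 = 9.456
Sum of the distinct covariances = 9.448
total variance = 9.456 + 2 × 9.448 = 28.352
α = (k/(k−1))·(1 − Σσᵢ²/total variance) = (7/6)·(1 − 9.456/28.352) = 0.778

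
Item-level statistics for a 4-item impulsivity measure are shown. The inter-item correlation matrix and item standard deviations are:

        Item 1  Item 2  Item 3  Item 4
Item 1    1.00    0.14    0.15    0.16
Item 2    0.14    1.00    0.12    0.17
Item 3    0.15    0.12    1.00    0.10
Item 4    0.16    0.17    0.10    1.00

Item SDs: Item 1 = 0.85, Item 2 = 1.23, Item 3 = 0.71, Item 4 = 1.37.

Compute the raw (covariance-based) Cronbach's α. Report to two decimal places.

Σσ²ᵢ = 0.85² + 1.23² + 0.71² + 1.37² = 4.6164
Covariances σ_ij = r_ij · s_i · s_j:
  σ(Item 1,Item 2) = 0.14 × 0.85 × 1.23 = 0.1464
  σ(Item 1,Item 3) = 0.15 × 0.85 × 0.71 = 0.0905
  σ(Item 1,Item 4) = 0.16 × 0.85 × 1.37 = 0.1863
  σ(Item 2,Item 3) = 0.12 × 1.23 × 0.71 = 0.1048
  σ(Item 2,Item 4) = 0.17 × 1.23 × 1.37 = 0.2865
  σ(Item 3,Item 4) = 0.10 × 0.71 × 1.37 = 0.0973
σ²_T = Σσ²ᵢ + 2·Σσ_ij = 4.6164 + 2 × 0.9118 = 6.4400
α = (4/3)·(1 − 4.6164/6.4400) = 0.38

Cronbach's α = 0.38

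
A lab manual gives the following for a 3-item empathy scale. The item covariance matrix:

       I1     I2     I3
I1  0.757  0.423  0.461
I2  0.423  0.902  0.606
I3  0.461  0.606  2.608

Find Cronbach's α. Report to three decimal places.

Cronbach's α = 0.617

sum of item variances = 0.757 + 0.902 + 2.608 = 4.267
Σ_{i<j} σ_ij = 1.490
Var(T) = 4.267 + 2 × 1.490 = 7.247
α = (k/(k−1))·(1 − sum of item variances/Var(T)) = (3/2)·(1 − 4.267/7.247) = 0.617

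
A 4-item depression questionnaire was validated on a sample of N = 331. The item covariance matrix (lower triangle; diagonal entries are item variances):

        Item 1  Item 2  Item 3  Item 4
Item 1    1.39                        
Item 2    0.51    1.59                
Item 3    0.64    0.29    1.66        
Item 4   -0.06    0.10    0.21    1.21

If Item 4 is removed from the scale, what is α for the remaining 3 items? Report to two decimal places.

Remaining items: Item 1, Item 2, Item 3 (k = 3).
ΣVar(i) = 1.39 + 1.59 + 1.66 = 4.64
Var(T) = 4.64 + 2 × 1.44 = 7.52
α (item deleted) = (3/2)·(1 − 4.64/7.52) = 0.57

α = 0.57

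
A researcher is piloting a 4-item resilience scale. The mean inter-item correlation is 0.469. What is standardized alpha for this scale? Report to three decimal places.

α = 0.779

Standardized α = k·r̄ / (1 + (k−1)·r̄) = 4 × 0.469 / (1 + 3 × 0.469)
  = 1.8760 / 2.4070 = 0.779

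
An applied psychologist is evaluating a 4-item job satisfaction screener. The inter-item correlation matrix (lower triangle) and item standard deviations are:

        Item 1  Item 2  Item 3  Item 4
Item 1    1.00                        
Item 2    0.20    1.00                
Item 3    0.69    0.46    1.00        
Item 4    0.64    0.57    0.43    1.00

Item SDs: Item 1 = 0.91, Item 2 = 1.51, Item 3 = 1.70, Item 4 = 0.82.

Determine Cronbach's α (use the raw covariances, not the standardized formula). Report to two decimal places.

α = 0.75

Σσ²ᵢ = 0.91² + 1.51² + 1.70² + 0.82² = 6.6706
Covariances σ_ij = r_ij · s_i · s_j:
  σ(Item 1,Item 2) = 0.20 × 0.91 × 1.51 = 0.2748
  σ(Item 1,Item 3) = 0.69 × 0.91 × 1.70 = 1.0674
  σ(Item 1,Item 4) = 0.64 × 0.91 × 0.82 = 0.4776
  σ(Item 2,Item 3) = 0.46 × 1.51 × 1.70 = 1.1808
  σ(Item 2,Item 4) = 0.57 × 1.51 × 0.82 = 0.7058
  σ(Item 3,Item 4) = 0.43 × 1.70 × 0.82 = 0.5994
σ²_T = Σσ²ᵢ + 2·Σσ_ij = 6.6706 + 2 × 4.3058 = 15.2822
α = (4/3)·(1 − 6.6706/15.2822) = 0.75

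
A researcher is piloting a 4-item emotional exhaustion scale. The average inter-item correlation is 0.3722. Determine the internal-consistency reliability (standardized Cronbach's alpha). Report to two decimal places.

Standardized α = k·r̄ / (1 + (k−1)·r̄) = 4 × 0.3722 / (1 + 3 × 0.3722)
  = 1.4888 / 2.1166 = 0.70

α = 0.70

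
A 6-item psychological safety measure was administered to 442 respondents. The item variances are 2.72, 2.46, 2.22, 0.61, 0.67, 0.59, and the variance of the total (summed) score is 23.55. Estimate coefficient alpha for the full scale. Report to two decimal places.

coefficient alpha = 0.73

Σσᵢ² = 2.72 + 2.46 + 2.22 + 0.61 + 0.67 + 0.59 = 9.27
α = (k/(k−1))·(1 − Σσᵢ²/σ²_total) = (6/5)·(1 − 9.27/23.55) = 0.73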